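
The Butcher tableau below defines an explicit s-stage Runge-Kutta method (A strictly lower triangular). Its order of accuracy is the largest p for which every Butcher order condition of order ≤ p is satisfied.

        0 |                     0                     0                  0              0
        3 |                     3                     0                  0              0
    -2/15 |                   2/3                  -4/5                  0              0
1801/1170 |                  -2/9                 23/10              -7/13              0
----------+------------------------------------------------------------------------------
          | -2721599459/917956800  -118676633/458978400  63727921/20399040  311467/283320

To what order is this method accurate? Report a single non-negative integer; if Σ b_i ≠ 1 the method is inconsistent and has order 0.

b = (-2721599459/917956800, -118676633/458978400, 63727921/20399040, 311467/283320)
c = (0, 3, -2/15, 1801/1170)
Ac = (0, 0, -12/5, 2719/390)
Σ b_i: (-2721599459/917956800)·1 + (-118676633/458978400)·1 + 63727921/20399040·1 + 311467/283320·1 = 1 ✓
b·c: (-118676633/458978400)·3 + 63727921/20399040·(-2/15) + 311467/283320·1801/1170 = 1/2 ✓
b·c²: (-118676633/458978400)·9 + 63727921/20399040·4/225 + 311467/283320·3243601/1368900 = 1/3 ✓
b·Ac: 63727921/20399040·(-12/5) + 311467/283320·2719/390 = 1/6 ✓
b·c³: (-118676633/458978400)·27 + 63727921/20399040·(-8/3375) + 311467/283320·5841725401/1601613000 = -7998557379659/2685023640000 ≠ 1/4 ⇒ order 3.
b·(c∘Ac): 63727921/20399040·8/25 + 311467/283320·4896919/456300 = 9789756769/764964000 ≠ 1/8
b·Ac²: 63727921/20399040·(-36/5) + 311467/283320·121039/5850 = 8054239/31873500 ≠ 1/12
b·A²c: 311467/283320·84/65 = 167713/118050 ≠ 1/24

3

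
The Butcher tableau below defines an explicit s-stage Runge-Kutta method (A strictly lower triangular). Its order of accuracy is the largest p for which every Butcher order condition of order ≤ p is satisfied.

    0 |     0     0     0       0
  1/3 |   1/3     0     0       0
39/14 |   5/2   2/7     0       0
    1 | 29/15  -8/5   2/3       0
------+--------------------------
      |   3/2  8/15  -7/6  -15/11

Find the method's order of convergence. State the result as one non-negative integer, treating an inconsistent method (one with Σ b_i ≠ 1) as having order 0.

b = (3/2, 8/15, -7/6, -15/11)
c = (0, 1/3, 39/14, 1)
Ac = (0, 0, 2/21, 139/105)
Σ b_i: 3/2·1 + 8/15·1 + (-7/6)·1 + (-15/11)·1 = -82/165 ≠ 1 ⇒ order 0.

0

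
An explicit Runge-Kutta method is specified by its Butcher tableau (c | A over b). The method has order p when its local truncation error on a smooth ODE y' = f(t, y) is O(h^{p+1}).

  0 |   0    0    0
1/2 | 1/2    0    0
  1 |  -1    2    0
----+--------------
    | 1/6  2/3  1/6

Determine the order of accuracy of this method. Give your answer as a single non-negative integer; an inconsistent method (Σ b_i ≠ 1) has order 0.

b = (1/6, 2/3, 1/6)
c = (0, 1/2, 1)
Ac = (0, 0, 1)
Σ b_i: 1/6·1 + 2/3·1 + 1/6·1 = 1 ✓
b·c: 2/3·1/2 + 1/6·1 = 1/2 ✓
b·c²: 2/3·1/4 + 1/6·1 = 1/3 ✓
b·Ac: 1/6·1 = 1/6 ✓; 3 stages ⇒ order 3.

3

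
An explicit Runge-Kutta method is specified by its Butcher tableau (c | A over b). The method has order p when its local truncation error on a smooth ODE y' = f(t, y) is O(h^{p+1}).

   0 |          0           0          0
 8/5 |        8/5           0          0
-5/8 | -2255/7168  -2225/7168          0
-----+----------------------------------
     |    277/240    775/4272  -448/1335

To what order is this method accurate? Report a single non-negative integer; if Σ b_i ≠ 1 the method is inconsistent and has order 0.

b = (277/240, 775/4272, -448/1335)
c = (0, 8/5, -5/8)
Ac = (0, 0, -445/896)
Σ b_i: 277/240·1 + 775/4272·1 + (-448/1335)·1 = 1 ✓
b·c: 775/4272·8/5 + (-448/1335)·(-5/8) = 1/2 ✓
b·c²: 775/4272·64/25 + (-448/1335)·25/64 = 1/3 ✓
b·Ac: (-448/1335)·(-445/896) = 1/6 ✓; 3 stages ⇒ order 3.

3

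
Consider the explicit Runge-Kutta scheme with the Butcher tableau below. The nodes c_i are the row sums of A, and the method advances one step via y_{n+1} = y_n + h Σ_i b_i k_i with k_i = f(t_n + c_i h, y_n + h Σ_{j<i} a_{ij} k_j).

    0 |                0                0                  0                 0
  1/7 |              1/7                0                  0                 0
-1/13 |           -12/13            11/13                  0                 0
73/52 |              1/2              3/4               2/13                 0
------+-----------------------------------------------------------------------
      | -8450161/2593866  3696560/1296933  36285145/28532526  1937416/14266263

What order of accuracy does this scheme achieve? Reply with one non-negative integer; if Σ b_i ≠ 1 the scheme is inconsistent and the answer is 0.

3

b = (-8450161/2593866, 3696560/1296933, 36285145/28532526, 1937416/14266263)
c = (0, 1/7, -1/13, 73/52)
Ac = (0, 0, 11/91, 451/4732)
Σ b_i: (-8450161/2593866)·1 + 3696560/1296933·1 + 36285145/28532526·1 + 1937416/14266263·1 = 1 ✓
b·c: 3696560/1296933·1/7 + 36285145/28532526·(-1/13) + 1937416/14266263·73/52 = 1/2 ✓
b·c²: 3696560/1296933·1/49 + 36285145/28532526·1/169 + 1937416/14266263·5329/2704 = 1/3 ✓
b·Ac: 36285145/28532526·11/91 + 1937416/14266263·451/4732 = 1/6 ✓
b·c³: 3696560/1296933·1/343 + 36285145/28532526·(-1/2197) + 1937416/14266263·389017/140608 = 120682459/314722408 ≠ 1/4 ⇒ order 3.
b·(c∘Ac): 36285145/28532526·(-11/1183) + 1937416/14266263·32923/246064 = 3242/510913 ≠ 1/8
b·Ac²: 36285145/28532526·11/637 + 1937416/14266263·6983/430612 = 20912531/865486622 ≠ 1/12
b·A²c: 1937416/14266263·22/1183 = 22928/9078531 ≠ 1/24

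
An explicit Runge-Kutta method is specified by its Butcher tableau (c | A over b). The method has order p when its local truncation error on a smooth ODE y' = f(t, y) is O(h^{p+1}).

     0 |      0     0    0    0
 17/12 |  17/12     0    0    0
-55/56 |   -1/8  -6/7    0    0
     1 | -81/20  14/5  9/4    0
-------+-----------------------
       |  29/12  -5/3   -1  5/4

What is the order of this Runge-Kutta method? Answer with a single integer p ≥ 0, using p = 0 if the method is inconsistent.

b = (29/12, -5/3, -1, 5/4)
c = (0, 17/12, -55/56, 1)
Ac = (0, 0, -17/14, 5903/3360)
Σ b_i: 29/12·1 + (-5/3)·1 + (-1)·1 + 5/4·1 = 1 ✓
b·c: (-5/3)·17/12 + (-1)·(-55/56) + 5/4·1 = -65/504 ≠ 1/2 ⇒ order 1.

1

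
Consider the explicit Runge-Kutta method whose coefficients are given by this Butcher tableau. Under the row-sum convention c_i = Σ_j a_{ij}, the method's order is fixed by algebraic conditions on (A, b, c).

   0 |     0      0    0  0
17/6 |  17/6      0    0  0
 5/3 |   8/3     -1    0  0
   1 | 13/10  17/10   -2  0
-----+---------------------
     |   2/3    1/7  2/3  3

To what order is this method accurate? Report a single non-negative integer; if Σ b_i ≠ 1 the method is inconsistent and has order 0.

0

b = (2/3, 1/7, 2/3, 3)
c = (0, 17/6, 5/3, 1)
Ac = (0, 0, -17/6, 89/60)
Σ b_i: 2/3·1 + 1/7·1 + 2/3·1 + 3·1 = 94/21 ≠ 1 ⇒ order 0.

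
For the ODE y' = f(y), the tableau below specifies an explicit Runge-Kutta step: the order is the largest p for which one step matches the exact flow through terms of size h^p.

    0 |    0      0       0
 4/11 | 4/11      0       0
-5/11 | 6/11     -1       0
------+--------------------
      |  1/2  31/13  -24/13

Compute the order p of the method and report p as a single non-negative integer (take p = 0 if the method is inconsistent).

0

b = (1/2, 31/13, -24/13)
c = (0, 4/11, -5/11)
Ac = (0, 0, -4/11)
Σ b_i: 1/2·1 + 31/13·1 + (-24/13)·1 = 27/26 ≠ 1 ⇒ order 0.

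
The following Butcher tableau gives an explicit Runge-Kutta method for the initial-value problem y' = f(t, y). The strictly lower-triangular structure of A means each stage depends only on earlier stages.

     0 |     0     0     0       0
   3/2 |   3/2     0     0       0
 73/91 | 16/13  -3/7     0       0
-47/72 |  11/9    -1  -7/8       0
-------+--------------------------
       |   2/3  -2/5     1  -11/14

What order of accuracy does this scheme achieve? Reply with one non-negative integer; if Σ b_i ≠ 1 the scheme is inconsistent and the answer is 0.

0

b = (2/3, -2/5, 1, -11/14)
c = (0, 3/2, 73/91, -47/72)
Ac = (0, 0, -9/14, -229/104)
Σ b_i: 2/3·1 + (-2/5)·1 + 1·1 + (-11/14)·1 = 101/210 ≠ 1 ⇒ order 0.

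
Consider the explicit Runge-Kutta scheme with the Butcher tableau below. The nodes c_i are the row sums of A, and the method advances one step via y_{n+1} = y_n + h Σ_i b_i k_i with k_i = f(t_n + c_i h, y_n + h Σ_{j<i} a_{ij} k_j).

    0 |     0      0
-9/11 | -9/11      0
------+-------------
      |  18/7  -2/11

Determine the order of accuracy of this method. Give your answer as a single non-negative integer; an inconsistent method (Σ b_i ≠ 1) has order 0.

b = (18/7, -2/11)
c = (0, -9/11)
Σ b_i: 18/7·1 + (-2/11)·1 = 184/77 ≠ 1 ⇒ order 0.

0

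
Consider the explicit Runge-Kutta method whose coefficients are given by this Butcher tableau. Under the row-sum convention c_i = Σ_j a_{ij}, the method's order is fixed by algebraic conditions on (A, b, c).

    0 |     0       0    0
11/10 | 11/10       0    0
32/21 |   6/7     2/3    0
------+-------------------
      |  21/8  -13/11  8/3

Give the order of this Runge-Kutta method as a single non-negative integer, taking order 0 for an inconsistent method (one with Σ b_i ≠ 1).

0

b = (21/8, -13/11, 8/3)
c = (0, 11/10, 32/21)
Ac = (0, 0, 11/15)
Σ b_i: 21/8·1 + (-13/11)·1 + 8/3·1 = 1085/264 ≠ 1 ⇒ order 0.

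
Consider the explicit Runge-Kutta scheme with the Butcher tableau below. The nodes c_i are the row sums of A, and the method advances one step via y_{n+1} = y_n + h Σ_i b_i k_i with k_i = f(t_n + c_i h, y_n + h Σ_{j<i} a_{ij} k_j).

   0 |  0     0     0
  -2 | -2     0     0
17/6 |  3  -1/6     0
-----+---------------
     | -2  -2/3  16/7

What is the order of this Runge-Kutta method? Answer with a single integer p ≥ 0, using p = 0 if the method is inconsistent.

0

b = (-2, -2/3, 16/7)
c = (0, -2, 17/6)
Ac = (0, 0, 1/3)
Σ b_i: (-2)·1 + (-2/3)·1 + 16/7·1 = -8/21 ≠ 1 ⇒ order 0.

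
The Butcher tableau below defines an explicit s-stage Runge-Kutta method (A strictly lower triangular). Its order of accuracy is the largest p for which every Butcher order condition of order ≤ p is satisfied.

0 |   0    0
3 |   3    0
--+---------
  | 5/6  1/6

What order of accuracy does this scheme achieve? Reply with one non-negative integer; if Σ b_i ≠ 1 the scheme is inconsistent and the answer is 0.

2

b = (5/6, 1/6)
c = (0, 3)
Σ b_i: 5/6·1 + 1/6·1 = 1 ✓
b·c: 1/6·3 = 1/2 ✓; 2 stages ⇒ order 2.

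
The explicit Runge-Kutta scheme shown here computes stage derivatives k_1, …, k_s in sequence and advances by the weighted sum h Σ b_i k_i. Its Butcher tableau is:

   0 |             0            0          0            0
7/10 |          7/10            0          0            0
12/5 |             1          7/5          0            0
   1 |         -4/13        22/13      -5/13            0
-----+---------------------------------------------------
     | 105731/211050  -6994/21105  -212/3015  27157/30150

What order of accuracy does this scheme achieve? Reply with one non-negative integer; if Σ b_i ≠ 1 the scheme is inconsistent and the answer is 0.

b = (105731/211050, -6994/21105, -212/3015, 27157/30150)
c = (0, 7/10, 12/5, 1)
Ac = (0, 0, 49/50, 17/65)
Σ b_i: 105731/211050·1 + (-6994/21105)·1 + (-212/3015)·1 + 27157/30150·1 = 1 ✓
b·c: (-6994/21105)·7/10 + (-212/3015)·12/5 + 27157/30150·1 = 1/2 ✓
b·c²: (-6994/21105)·49/100 + (-212/3015)·144/25 + 27157/30150·1 = 1/3 ✓
b·Ac: (-212/3015)·49/50 + 27157/30150·17/65 = 1/6 ✓
b·c³: (-6994/21105)·343/1000 + (-212/3015)·1728/125 + 27157/30150·1 = -30983/167500 ≠ 1/4 ⇒ order 3.
b·(c∘Ac): (-212/3015)·294/125 + 27157/30150·17/65 = 52909/753750 ≠ 1/8
b·Ac²: (-212/3015)·343/500 + 27157/30150·(-901/650) = -130327/100500 ≠ 1/12
b·A²c: 27157/30150·(-49/130) = -102361/301500 ≠ 1/24

3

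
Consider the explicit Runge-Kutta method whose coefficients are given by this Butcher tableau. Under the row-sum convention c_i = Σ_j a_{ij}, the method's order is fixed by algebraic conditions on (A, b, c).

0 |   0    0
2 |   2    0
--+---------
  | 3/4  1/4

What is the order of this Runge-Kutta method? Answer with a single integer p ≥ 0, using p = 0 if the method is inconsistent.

2

b = (3/4, 1/4)
c = (0, 2)
Σ b_i: 3/4·1 + 1/4·1 = 1 ✓
b·c: 1/4·2 = 1/2 ✓; 2 stages ⇒ order 2.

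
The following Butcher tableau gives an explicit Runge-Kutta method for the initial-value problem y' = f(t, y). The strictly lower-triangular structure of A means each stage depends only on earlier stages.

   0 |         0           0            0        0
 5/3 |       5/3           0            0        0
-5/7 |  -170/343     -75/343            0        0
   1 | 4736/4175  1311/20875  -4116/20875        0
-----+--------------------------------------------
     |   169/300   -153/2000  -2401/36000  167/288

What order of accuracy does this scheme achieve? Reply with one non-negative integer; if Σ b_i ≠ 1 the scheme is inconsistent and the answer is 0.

4

b = (169/300, -153/2000, -2401/36000, 167/288)
c = (0, 5/3, -5/7, 1)
Ac = (0, 0, -125/343, 41/167)
Σ b_i: 169/300·1 + (-153/2000)·1 + (-2401/36000)·1 + 167/288·1 = 1 ✓
b·c: (-153/2000)·5/3 + (-2401/36000)·(-5/7) + 167/288·1 = 1/2 ✓
b·c²: (-153/2000)·25/9 + (-2401/36000)·25/49 + 167/288·1 = 1/3 ✓
b·Ac: (-2401/36000)·(-125/343) + 167/288·41/167 = 1/6 ✓
b·c³: (-153/2000)·125/27 + (-2401/36000)·(-125/343) + 167/288·1 = 1/4 ✓
b·(c∘Ac): (-2401/36000)·625/2401 + 167/288·41/167 = 1/8 ✓
b·Ac²: (-2401/36000)·(-625/1029) + 167/288·37/501 = 1/12 ✓
b·A²c: 167/288·12/167 = 1/24 ✓; 4 stages ⇒ order 4.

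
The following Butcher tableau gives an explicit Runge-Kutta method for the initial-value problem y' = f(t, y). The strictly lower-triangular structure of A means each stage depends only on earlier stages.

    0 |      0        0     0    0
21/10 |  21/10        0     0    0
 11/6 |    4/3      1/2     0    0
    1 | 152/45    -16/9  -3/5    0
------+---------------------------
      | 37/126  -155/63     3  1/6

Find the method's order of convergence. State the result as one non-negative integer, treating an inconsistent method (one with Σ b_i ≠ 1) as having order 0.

b = (37/126, -155/63, 3, 1/6)
c = (0, 21/10, 11/6, 1)
Ac = (0, 0, 21/20, -29/6)
Σ b_i: 37/126·1 + (-155/63)·1 + 3·1 + 1/6·1 = 1 ✓
b·c: (-155/63)·21/10 + 3·11/6 + 1/6·1 = 1/2 ✓
b·c²: (-155/63)·441/100 + 3·121/36 + 1/6·1 = -3/5 ≠ 1/3 ⇒ order 2.
b·Ac: 3·21/20 + 1/6·(-29/6) = 211/90 ≠ 1/6

2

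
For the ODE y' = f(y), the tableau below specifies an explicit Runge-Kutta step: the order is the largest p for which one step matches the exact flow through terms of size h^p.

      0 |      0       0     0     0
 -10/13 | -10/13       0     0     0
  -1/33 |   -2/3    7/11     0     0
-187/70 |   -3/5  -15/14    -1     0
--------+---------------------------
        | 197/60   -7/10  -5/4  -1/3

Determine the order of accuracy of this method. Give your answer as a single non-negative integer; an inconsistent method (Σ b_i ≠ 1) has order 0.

b = (197/60, -7/10, -5/4, -1/3)
c = (0, -10/13, -1/33, -187/70)
Ac = (0, 0, -70/143, 2566/3003)
Σ b_i: 197/60·1 + (-7/10)·1 + (-5/4)·1 + (-1/3)·1 = 1 ✓
b·c: (-7/10)·(-10/13) + (-5/4)·(-1/33) + (-1/3)·(-187/70) = 88097/60060 ≠ 1/2 ⇒ order 1.

1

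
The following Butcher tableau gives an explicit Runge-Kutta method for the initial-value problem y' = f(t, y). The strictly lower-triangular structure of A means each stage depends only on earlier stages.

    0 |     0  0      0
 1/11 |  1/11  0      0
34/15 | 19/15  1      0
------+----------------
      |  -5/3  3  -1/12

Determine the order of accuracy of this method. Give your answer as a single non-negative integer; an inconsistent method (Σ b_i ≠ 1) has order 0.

b = (-5/3, 3, -1/12)
c = (0, 1/11, 34/15)
Ac = (0, 0, 1/11)
Σ b_i: (-5/3)·1 + 3·1 + (-1/12)·1 = 5/4 ≠ 1 ⇒ order 0.

0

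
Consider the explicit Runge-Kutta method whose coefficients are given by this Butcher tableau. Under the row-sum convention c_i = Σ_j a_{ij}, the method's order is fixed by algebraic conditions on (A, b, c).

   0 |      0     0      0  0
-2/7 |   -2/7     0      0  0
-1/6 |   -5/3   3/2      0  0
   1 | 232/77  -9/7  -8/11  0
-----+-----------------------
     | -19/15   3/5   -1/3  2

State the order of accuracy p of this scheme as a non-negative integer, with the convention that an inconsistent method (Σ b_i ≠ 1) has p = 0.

1

b = (-19/15, 3/5, -1/3, 2)
c = (0, -2/7, -1/6, 1)
Ac = (0, 0, -3/7, 790/1617)
Σ b_i: (-19/15)·1 + 3/5·1 + (-1/3)·1 + 2·1 = 1 ✓
b·c: 3/5·(-2/7) + (-1/3)·(-1/6) + 2·1 = 1187/630 ≠ 1/2 ⇒ order 1.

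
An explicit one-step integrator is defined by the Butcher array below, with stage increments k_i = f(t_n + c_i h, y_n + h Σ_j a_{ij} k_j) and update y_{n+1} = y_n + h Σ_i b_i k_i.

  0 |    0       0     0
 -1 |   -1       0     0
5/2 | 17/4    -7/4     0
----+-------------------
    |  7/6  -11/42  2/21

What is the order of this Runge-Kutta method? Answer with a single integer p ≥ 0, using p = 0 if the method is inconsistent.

b = (7/6, -11/42, 2/21)
c = (0, -1, 5/2)
Ac = (0, 0, 7/4)
Σ b_i: 7/6·1 + (-11/42)·1 + 2/21·1 = 1 ✓
b·c: (-11/42)·(-1) + 2/21·5/2 = 1/2 ✓
b·c²: (-11/42)·1 + 2/21·25/4 = 1/3 ✓
b·Ac: 2/21·7/4 = 1/6 ✓; 3 stages ⇒ order 3.

3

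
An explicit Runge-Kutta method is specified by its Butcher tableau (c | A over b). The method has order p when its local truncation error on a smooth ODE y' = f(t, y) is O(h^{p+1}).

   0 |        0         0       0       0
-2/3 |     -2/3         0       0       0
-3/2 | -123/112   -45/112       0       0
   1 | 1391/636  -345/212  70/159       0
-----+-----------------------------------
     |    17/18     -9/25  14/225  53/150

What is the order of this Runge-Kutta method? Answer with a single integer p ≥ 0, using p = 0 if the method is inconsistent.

b = (17/18, -9/25, 14/225, 53/150)
c = (0, -2/3, -3/2, 1)
Ac = (0, 0, 15/56, 45/106)
Σ b_i: 17/18·1 + (-9/25)·1 + 14/225·1 + 53/150·1 = 1 ✓
b·c: (-9/25)·(-2/3) + 14/225·(-3/2) + 53/150·1 = 1/2 ✓
b·c²: (-9/25)·4/9 + 14/225·9/4 + 53/150·1 = 1/3 ✓
b·Ac: 14/225·15/56 + 53/150·45/106 = 1/6 ✓
b·c³: (-9/25)·(-8/27) + 14/225·(-27/8) + 53/150·1 = 1/4 ✓
b·(c∘Ac): 14/225·(-45/112) + 53/150·45/106 = 1/8 ✓
b·Ac²: 14/225·(-5/28) + 53/150·85/318 = 1/12 ✓
b·A²c: 53/150·25/212 = 1/24 ✓; 4 stages ⇒ order 4.

4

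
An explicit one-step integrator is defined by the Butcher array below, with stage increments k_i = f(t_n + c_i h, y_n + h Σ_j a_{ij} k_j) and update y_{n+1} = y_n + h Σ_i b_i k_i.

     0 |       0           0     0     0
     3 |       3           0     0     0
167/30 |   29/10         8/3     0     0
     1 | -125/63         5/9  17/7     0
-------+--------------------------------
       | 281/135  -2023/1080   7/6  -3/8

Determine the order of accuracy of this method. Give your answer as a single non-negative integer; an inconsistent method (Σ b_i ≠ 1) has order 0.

2

b = (281/135, -2023/1080, 7/6, -3/8)
c = (0, 3, 167/30, 1)
Ac = (0, 0, 8, 1063/70)
Σ b_i: 281/135·1 + (-2023/1080)·1 + 7/6·1 + (-3/8)·1 = 1 ✓
b·c: (-2023/1080)·3 + 7/6·167/30 + (-3/8)·1 = 1/2 ✓
b·c²: (-2023/1080)·9 + 7/6·27889/900 + (-3/8)·1 = 102163/5400 ≠ 1/3 ⇒ order 2.
b·Ac: 7/6·8 + (-3/8)·1063/70 = 6113/1680 ≠ 1/6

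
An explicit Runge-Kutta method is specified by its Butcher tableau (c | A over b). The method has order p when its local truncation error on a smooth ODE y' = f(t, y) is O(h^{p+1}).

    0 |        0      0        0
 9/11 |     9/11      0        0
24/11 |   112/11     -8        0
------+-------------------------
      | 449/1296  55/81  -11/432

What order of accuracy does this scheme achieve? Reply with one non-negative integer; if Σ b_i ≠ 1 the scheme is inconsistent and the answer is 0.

3

b = (449/1296, 55/81, -11/432)
c = (0, 9/11, 24/11)
Ac = (0, 0, -72/11)
Σ b_i: 449/1296·1 + 55/81·1 + (-11/432)·1 = 1 ✓
b·c: 55/81·9/11 + (-11/432)·24/11 = 1/2 ✓
b·c²: 55/81·81/121 + (-11/432)·576/121 = 1/3 ✓
b·Ac: (-11/432)·(-72/11) = 1/6 ✓; 3 stages ⇒ order 3.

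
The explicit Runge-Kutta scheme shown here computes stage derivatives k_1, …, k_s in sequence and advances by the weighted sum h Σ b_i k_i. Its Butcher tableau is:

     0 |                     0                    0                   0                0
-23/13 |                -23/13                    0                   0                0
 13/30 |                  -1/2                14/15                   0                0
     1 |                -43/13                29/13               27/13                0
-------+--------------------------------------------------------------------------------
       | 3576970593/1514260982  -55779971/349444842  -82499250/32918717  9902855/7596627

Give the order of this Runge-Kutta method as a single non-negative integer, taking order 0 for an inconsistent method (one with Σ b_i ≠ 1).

3

b = (3576970593/1514260982, -55779971/349444842, -82499250/32918717, 9902855/7596627)
c = (0, -23/13, 13/30, 1)
Ac = (0, 0, -322/195, -5149/1690)
Σ b_i: 3576970593/1514260982·1 + (-55779971/349444842)·1 + (-82499250/32918717)·1 + 9902855/7596627·1 = 1 ✓
b·c: (-55779971/349444842)·(-23/13) + (-82499250/32918717)·13/30 + 9902855/7596627·1 = 1/2 ✓
b·c²: (-55779971/349444842)·529/169 + (-82499250/32918717)·169/900 + 9902855/7596627·1 = 1/3 ✓
b·Ac: (-82499250/32918717)·(-322/195) + 9902855/7596627·(-5149/1690) = 1/6 ✓
b·c³: (-55779971/349444842)·(-12167/2197) + (-82499250/32918717)·2197/27000 + 9902855/7596627·1 = 2350784843/1185073812 ≠ 1/4 ⇒ order 3.
b·(c∘Ac): (-82499250/32918717)·(-161/225) + 9902855/7596627·(-5149/1690) = -1864467313/855886642 ≠ 1/8
b·Ac²: (-82499250/32918717)·7406/2535 + 9902855/7596627·1619783/219700 = 4521523397/1975123020 ≠ 1/12
b·A²c: 9902855/7596627·(-2898/845) = -1913231586/427943321 ≠ 1/24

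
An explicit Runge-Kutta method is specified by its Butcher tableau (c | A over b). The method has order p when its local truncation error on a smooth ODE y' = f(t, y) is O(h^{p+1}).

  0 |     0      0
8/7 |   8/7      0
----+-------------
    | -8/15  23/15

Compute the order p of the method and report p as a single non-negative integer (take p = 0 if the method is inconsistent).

b = (-8/15, 23/15)
c = (0, 8/7)
Σ b_i: (-8/15)·1 + 23/15·1 = 1 ✓
b·c: 23/15·8/7 = 184/105 ≠ 1/2 ⇒ order 1.

1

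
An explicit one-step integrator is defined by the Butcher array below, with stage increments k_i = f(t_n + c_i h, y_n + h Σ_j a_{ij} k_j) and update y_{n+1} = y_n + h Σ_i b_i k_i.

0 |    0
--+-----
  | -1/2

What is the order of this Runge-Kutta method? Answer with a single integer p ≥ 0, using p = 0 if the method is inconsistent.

b = (-1/2)
c = (0)
Σ b_i: (-1/2)·1 = -1/2 ≠ 1 ⇒ order 0.

0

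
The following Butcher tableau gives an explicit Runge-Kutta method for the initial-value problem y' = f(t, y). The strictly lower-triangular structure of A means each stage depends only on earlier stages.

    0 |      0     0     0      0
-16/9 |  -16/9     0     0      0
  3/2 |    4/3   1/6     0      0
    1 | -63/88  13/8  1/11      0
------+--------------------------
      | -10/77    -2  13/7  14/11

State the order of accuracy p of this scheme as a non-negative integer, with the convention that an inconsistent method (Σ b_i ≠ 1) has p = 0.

b = (-10/77, -2, 13/7, 14/11)
c = (0, -16/9, 3/2, 1)
Ac = (0, 0, -8/27, -545/198)
Σ b_i: (-10/77)·1 + (-2)·1 + 13/7·1 + 14/11·1 = 1 ✓
b·c: (-2)·(-16/9) + 13/7·3/2 + 14/11·1 = 10553/1386 ≠ 1/2 ⇒ order 1.

1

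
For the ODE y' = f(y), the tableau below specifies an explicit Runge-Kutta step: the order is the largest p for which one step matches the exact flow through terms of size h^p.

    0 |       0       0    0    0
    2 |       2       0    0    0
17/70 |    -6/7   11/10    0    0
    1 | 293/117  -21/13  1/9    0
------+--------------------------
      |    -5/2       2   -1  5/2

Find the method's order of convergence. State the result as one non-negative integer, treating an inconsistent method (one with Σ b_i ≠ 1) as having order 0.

1

b = (-5/2, 2, -1, 5/2)
c = (0, 2, 17/70, 1)
Ac = (0, 0, 11/5, -26239/8190)
Σ b_i: (-5/2)·1 + 2·1 + (-1)·1 + 5/2·1 = 1 ✓
b·c: 2·2 + (-1)·17/70 + 5/2·1 = 219/35 ≠ 1/2 ⇒ order 1.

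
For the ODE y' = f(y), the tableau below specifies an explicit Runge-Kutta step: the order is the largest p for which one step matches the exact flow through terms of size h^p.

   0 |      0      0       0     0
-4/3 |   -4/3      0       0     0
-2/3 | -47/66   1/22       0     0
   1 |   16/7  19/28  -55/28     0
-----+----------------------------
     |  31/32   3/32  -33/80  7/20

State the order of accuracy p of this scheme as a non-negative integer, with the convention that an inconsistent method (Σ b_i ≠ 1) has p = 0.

b = (31/32, 3/32, -33/80, 7/20)
c = (0, -4/3, -2/3, 1)
Ac = (0, 0, -2/33, 17/42)
Σ b_i: 31/32·1 + 3/32·1 + (-33/80)·1 + 7/20·1 = 1 ✓
b·c: 3/32·(-4/3) + (-33/80)·(-2/3) + 7/20·1 = 1/2 ✓
b·c²: 3/32·16/9 + (-33/80)·4/9 + 7/20·1 = 1/3 ✓
b·Ac: (-33/80)·(-2/33) + 7/20·17/42 = 1/6 ✓
b·c³: 3/32·(-64/27) + (-33/80)·(-8/27) + 7/20·1 = 1/4 ✓
b·(c∘Ac): (-33/80)·4/99 + 7/20·17/42 = 1/8 ✓
b·Ac²: (-33/80)·8/99 + 7/20·1/3 = 1/12 ✓
b·A²c: 7/20·5/42 = 1/24 ✓; 4 stages ⇒ order 4.

4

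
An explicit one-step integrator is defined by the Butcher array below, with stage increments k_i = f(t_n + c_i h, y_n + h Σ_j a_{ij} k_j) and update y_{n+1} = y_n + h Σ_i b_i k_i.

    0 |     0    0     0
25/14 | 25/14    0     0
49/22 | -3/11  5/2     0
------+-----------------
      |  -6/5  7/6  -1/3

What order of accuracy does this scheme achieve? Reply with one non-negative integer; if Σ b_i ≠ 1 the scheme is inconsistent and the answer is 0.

b = (-6/5, 7/6, -1/3)
c = (0, 25/14, 49/22)
Ac = (0, 0, 125/28)
Σ b_i: (-6/5)·1 + 7/6·1 + (-1/3)·1 = -11/30 ≠ 1 ⇒ order 0.

0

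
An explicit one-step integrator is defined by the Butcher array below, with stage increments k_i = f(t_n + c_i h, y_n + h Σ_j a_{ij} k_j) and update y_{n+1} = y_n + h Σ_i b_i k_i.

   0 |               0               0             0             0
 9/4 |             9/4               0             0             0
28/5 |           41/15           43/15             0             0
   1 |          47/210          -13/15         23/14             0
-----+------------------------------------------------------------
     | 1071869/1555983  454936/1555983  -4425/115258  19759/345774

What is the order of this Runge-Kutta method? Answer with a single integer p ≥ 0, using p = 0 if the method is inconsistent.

3

b = (1071869/1555983, 454936/1555983, -4425/115258, 19759/345774)
c = (0, 9/4, 28/5, 1)
Ac = (0, 0, 129/20, 29/4)
Σ b_i: 1071869/1555983·1 + 454936/1555983·1 + (-4425/115258)·1 + 19759/345774·1 = 1 ✓
b·c: 454936/1555983·9/4 + (-4425/115258)·28/5 + 19759/345774·1 = 1/2 ✓
b·c²: 454936/1555983·81/16 + (-4425/115258)·784/25 + 19759/345774·1 = 1/3 ✓
b·Ac: (-4425/115258)·129/20 + 19759/345774·29/4 = 1/6 ✓
b·c³: 454936/1555983·729/64 + (-4425/115258)·21952/125 + 19759/345774·1 = -23199733/6915480 ≠ 1/4 ⇒ order 3.
b·(c∘Ac): (-4425/115258)·903/25 + 19759/345774·29/4 = -1344961/1383096 ≠ 1/8
b·Ac²: (-4425/115258)·1161/80 + 19759/345774·18853/400 = 73863763/34577400 ≠ 1/12
b·A²c: 19759/345774·2967/280 = 19541651/32272240 ≠ 1/24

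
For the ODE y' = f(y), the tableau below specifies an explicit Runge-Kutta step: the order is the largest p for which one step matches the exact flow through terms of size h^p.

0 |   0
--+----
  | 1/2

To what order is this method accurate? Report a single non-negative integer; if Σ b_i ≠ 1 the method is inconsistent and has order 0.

0

b = (1/2)
c = (0)
Σ b_i: 1/2·1 = 1/2 ≠ 1 ⇒ order 0.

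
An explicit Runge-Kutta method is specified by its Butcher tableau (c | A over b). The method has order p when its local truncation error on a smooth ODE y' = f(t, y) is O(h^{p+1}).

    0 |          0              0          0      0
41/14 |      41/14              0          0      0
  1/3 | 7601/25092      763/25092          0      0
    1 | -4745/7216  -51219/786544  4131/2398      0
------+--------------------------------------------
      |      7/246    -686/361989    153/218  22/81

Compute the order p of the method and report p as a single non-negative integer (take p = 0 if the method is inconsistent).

b = (7/246, -686/361989, 153/218, 22/81)
c = (0, 41/14, 1/3, 1)
Ac = (0, 0, 109/1224, 135/352)
Σ b_i: 7/246·1 + (-686/361989)·1 + 153/218·1 + 22/81·1 = 1 ✓
b·c: (-686/361989)·41/14 + 153/218·1/3 + 22/81·1 = 1/2 ✓
b·c²: (-686/361989)·1681/196 + 153/218·1/9 + 22/81·1 = 1/3 ✓
b·Ac: 153/218·109/1224 + 22/81·135/352 = 1/6 ✓
b·c³: (-686/361989)·68921/2744 + 153/218·1/27 + 22/81·1 = 1/4 ✓
b·(c∘Ac): 153/218·109/3672 + 22/81·135/352 = 1/8 ✓
b·Ac²: 153/218·4469/17136 + 22/81·(-1809/4928) = 1/12 ✓
b·A²c: 22/81·27/176 = 1/24 ✓; 4 stages ⇒ order 4.

4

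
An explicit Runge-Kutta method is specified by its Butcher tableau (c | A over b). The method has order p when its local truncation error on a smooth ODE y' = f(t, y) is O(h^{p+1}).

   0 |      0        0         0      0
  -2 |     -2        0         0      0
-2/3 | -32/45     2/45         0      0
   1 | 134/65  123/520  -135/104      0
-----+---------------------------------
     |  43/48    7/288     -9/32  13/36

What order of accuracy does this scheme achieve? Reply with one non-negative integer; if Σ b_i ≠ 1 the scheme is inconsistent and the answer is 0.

b = (43/48, 7/288, -9/32, 13/36)
c = (0, -2, -2/3, 1)
Ac = (0, 0, -4/45, 51/130)
Σ b_i: 43/48·1 + 7/288·1 + (-9/32)·1 + 13/36·1 = 1 ✓
b·c: 7/288·(-2) + (-9/32)·(-2/3) + 13/36·1 = 1/2 ✓
b·c²: 7/288·4 + (-9/32)·4/9 + 13/36·1 = 1/3 ✓
b·Ac: (-9/32)·(-4/45) + 13/36·51/130 = 1/6 ✓
b·c³: 7/288·(-8) + (-9/32)·(-8/27) + 13/36·1 = 1/4 ✓
b·(c∘Ac): (-9/32)·8/135 + 13/36·51/130 = 1/8 ✓
b·Ac²: (-9/32)·8/45 + 13/36·24/65 = 1/12 ✓
b·A²c: 13/36·3/26 = 1/24 ✓; 4 stages ⇒ order 4.

4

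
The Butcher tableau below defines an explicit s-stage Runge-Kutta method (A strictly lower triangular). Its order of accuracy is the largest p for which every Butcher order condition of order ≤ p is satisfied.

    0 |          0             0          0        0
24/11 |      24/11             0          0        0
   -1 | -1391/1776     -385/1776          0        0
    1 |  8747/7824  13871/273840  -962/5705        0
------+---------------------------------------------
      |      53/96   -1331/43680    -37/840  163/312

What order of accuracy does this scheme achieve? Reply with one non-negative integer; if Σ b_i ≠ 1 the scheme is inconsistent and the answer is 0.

b = (53/96, -1331/43680, -37/840, 163/312)
c = (0, 24/11, -1, 1)
Ac = (0, 0, -35/74, 91/326)
Σ b_i: 53/96·1 + (-1331/43680)·1 + (-37/840)·1 + 163/312·1 = 1 ✓
b·c: (-1331/43680)·24/11 + (-37/840)·(-1) + 163/312·1 = 1/2 ✓
b·c²: (-1331/43680)·576/121 + (-37/840)·1 + 163/312·1 = 1/3 ✓
b·Ac: (-37/840)·(-35/74) + 163/312·91/326 = 1/6 ✓
b·c³: (-1331/43680)·13824/1331 + (-37/840)·(-1) + 163/312·1 = 1/4 ✓
b·(c∘Ac): (-37/840)·35/74 + 163/312·91/326 = 1/8 ✓
b·Ac²: (-37/840)·(-420/407) + 163/312·130/1793 = 1/12 ✓
b·A²c: 163/312·13/163 = 1/24 ✓; 4 stages ⇒ order 4.

4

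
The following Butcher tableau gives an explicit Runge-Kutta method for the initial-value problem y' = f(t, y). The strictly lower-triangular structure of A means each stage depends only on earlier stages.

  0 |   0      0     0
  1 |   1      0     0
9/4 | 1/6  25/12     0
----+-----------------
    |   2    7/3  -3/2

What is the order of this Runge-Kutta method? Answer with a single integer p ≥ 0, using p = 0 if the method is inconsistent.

0

b = (2, 7/3, -3/2)
c = (0, 1, 9/4)
Ac = (0, 0, 25/12)
Σ b_i: 2·1 + 7/3·1 + (-3/2)·1 = 17/6 ≠ 1 ⇒ order 0.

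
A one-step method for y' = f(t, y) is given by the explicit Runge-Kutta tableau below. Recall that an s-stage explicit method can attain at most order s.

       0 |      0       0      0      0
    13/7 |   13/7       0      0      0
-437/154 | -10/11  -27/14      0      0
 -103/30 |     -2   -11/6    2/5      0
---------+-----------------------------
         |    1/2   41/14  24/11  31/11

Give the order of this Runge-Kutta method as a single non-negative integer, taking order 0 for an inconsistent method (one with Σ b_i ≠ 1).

b = (1/2, 41/14, 24/11, 31/11)
c = (0, 13/7, -437/154, -103/30)
Ac = (0, 0, -351/98, -10487/2310)
Σ b_i: 1/2·1 + 41/14·1 + 24/11·1 + 31/11·1 = 59/7 ≠ 1 ⇒ order 0.

0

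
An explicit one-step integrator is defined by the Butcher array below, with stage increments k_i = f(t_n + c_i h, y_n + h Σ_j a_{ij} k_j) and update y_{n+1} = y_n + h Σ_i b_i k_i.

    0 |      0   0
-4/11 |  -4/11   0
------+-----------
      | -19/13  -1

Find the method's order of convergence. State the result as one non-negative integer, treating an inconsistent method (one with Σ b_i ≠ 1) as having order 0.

0

b = (-19/13, -1)
c = (0, -4/11)
Σ b_i: (-19/13)·1 + (-1)·1 = -32/13 ≠ 1 ⇒ order 0.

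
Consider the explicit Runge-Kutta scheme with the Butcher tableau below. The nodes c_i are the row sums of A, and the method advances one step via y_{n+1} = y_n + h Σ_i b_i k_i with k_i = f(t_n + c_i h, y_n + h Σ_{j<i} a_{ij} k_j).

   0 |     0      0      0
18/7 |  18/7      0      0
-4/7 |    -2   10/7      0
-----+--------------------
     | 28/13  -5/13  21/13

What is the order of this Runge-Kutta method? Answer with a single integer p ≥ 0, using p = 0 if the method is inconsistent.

0

b = (28/13, -5/13, 21/13)
c = (0, 18/7, -4/7)
Ac = (0, 0, 180/49)
Σ b_i: 28/13·1 + (-5/13)·1 + 21/13·1 = 44/13 ≠ 1 ⇒ order 0.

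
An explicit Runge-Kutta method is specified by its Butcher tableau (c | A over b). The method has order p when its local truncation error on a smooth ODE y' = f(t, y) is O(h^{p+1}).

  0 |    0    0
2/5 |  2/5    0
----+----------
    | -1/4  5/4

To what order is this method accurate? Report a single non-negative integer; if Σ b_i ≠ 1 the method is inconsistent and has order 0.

b = (-1/4, 5/4)
c = (0, 2/5)
Σ b_i: (-1/4)·1 + 5/4·1 = 1 ✓
b·c: 5/4·2/5 = 1/2 ✓; 2 stages ⇒ order 2.

2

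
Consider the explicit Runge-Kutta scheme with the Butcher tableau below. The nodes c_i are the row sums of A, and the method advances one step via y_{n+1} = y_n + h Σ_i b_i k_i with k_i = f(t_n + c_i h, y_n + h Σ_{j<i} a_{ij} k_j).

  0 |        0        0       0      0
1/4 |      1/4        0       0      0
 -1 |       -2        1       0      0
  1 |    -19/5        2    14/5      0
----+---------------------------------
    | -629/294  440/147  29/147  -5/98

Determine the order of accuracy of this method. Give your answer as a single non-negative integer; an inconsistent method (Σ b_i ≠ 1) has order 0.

3

b = (-629/294, 440/147, 29/147, -5/98)
c = (0, 1/4, -1, 1)
Ac = (0, 0, 1/4, -23/10)
Σ b_i: (-629/294)·1 + 440/147·1 + 29/147·1 + (-5/98)·1 = 1 ✓
b·c: 440/147·1/4 + 29/147·(-1) + (-5/98)·1 = 1/2 ✓
b·c²: 440/147·1/16 + 29/147·1 + (-5/98)·1 = 1/3 ✓
b·Ac: 29/147·1/4 + (-5/98)·(-23/10) = 1/6 ✓
b·c³: 440/147·1/64 + 29/147·(-1) + (-5/98)·1 = -79/392 ≠ 1/4 ⇒ order 3.
b·(c∘Ac): 29/147·(-1/4) + (-5/98)·(-23/10) = 10/147 ≠ 1/8
b·Ac²: 29/147·1/16 + (-5/98)·117/40 = -23/168 ≠ 1/12
b·A²c: (-5/98)·7/10 = -1/28 ≠ 1/24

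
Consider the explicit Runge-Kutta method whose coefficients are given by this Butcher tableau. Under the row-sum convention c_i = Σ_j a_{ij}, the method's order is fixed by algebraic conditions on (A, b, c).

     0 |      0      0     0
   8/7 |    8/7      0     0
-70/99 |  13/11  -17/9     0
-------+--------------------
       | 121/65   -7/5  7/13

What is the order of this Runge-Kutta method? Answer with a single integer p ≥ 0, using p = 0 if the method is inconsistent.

b = (121/65, -7/5, 7/13)
c = (0, 8/7, -70/99)
Ac = (0, 0, -136/63)
Σ b_i: 121/65·1 + (-7/5)·1 + 7/13·1 = 1 ✓
b·c: (-7/5)·8/7 + 7/13·(-70/99) = -12746/6435 ≠ 1/2 ⇒ order 1.

1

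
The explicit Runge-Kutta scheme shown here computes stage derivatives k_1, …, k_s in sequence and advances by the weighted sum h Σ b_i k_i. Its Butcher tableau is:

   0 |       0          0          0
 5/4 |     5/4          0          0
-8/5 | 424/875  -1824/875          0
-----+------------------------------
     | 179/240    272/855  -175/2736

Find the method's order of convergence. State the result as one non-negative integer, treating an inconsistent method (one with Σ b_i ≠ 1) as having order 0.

b = (179/240, 272/855, -175/2736)
c = (0, 5/4, -8/5)
Ac = (0, 0, -456/175)
Σ b_i: 179/240·1 + 272/855·1 + (-175/2736)·1 = 1 ✓
b·c: 272/855·5/4 + (-175/2736)·(-8/5) = 1/2 ✓
b·c²: 272/855·25/16 + (-175/2736)·64/25 = 1/3 ✓
b·Ac: (-175/2736)·(-456/175) = 1/6 ✓; 3 stages ⇒ order 3.

3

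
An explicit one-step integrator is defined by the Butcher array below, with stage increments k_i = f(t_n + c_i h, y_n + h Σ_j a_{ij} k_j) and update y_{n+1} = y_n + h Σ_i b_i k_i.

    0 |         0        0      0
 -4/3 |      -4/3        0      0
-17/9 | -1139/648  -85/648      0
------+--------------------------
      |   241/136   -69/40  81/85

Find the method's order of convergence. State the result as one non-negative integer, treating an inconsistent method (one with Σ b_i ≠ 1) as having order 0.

3

b = (241/136, -69/40, 81/85)
c = (0, -4/3, -17/9)
Ac = (0, 0, 85/486)
Σ b_i: 241/136·1 + (-69/40)·1 + 81/85·1 = 1 ✓
b·c: (-69/40)·(-4/3) + 81/85·(-17/9) = 1/2 ✓
b·c²: (-69/40)·16/9 + 81/85·289/81 = 1/3 ✓
b·Ac: 81/85·85/486 = 1/6 ✓; 3 stages ⇒ order 3.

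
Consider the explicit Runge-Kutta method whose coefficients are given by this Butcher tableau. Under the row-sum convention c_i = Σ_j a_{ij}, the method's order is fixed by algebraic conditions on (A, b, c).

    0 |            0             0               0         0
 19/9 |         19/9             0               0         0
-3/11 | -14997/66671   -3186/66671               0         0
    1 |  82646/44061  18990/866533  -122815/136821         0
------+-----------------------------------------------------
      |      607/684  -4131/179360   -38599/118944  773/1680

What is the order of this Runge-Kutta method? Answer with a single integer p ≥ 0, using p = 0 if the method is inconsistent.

b = (607/684, -4131/179360, -38599/118944, 773/1680)
c = (0, 19/9, -3/11, 1)
Ac = (0, 0, -354/3509, 225/773)
Σ b_i: 607/684·1 + (-4131/179360)·1 + (-38599/118944)·1 + 773/1680·1 = 1 ✓
b·c: (-4131/179360)·19/9 + (-38599/118944)·(-3/11) + 773/1680·1 = 1/2 ✓
b·c²: (-4131/179360)·361/81 + (-38599/118944)·9/121 + 773/1680·1 = 1/3 ✓
b·Ac: (-38599/118944)·(-354/3509) + 773/1680·225/773 = 1/6 ✓
b·c³: (-4131/179360)·6859/729 + (-38599/118944)·(-27/1331) + 773/1680·1 = 1/4 ✓
b·(c∘Ac): (-38599/118944)·1062/38599 + 773/1680·225/773 = 1/8 ✓
b·Ac²: (-38599/118944)·(-2242/10527) + 773/1680·215/6957 = 1/12 ✓
b·A²c: 773/1680·70/773 = 1/24 ✓; 4 stages ⇒ order 4.

4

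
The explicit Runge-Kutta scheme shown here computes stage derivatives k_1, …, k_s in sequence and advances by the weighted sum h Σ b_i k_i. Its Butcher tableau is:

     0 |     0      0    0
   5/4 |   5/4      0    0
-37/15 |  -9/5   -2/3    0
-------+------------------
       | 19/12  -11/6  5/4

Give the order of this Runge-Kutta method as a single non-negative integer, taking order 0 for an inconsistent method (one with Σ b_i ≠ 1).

1

b = (19/12, -11/6, 5/4)
c = (0, 5/4, -37/15)
Ac = (0, 0, -5/6)
Σ b_i: 19/12·1 + (-11/6)·1 + 5/4·1 = 1 ✓
b·c: (-11/6)·5/4 + 5/4·(-37/15) = -43/8 ≠ 1/2 ⇒ order 1.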